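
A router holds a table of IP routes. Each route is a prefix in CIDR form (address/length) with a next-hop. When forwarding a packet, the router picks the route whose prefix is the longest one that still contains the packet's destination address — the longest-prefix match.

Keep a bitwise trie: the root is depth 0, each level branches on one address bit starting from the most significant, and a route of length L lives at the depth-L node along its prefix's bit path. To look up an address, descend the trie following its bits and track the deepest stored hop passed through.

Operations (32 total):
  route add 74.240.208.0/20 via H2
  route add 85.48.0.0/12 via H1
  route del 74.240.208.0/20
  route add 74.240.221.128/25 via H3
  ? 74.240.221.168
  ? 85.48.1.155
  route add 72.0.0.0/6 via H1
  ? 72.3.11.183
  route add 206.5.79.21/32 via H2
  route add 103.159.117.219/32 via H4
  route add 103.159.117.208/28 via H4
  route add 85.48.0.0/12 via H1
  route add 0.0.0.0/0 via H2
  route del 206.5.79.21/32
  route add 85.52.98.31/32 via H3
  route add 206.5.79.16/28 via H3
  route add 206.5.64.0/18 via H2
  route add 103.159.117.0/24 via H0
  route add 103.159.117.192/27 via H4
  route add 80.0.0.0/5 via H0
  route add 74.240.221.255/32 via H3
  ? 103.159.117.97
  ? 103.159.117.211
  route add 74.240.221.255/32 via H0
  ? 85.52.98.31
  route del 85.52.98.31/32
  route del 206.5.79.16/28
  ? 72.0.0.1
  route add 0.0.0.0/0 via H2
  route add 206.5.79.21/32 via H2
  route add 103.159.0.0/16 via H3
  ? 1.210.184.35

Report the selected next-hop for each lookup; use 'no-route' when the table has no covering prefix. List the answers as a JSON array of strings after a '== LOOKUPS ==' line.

Trace:
  + 74.240.208.0/20 (H2) depth=20
  + 85.48.0.0/12 (H1) depth=12
  - 74.240.208.0/20 clear@20
  + 74.240.221.128/25 (H3) depth=25
  Q 74.240.221.168: descend 0100101011110000110111011 ; hops seen [H3] ; pick H3
  Q 85.48.1.155: descend 010101010011 ; hops seen [H1] ; pick H1
  + 72.0.0.0/6 (H1) depth=6
  Q 72.3.11.183: descend 010010 ; hops seen [H1] ; pick H1
  + 206.5.79.21/32 (H2) depth=32
  + 103.159.117.219/32 (H4) depth=32
  + 103.159.117.208/28 (H4) depth=28
  + 85.48.0.0/12 (H1) depth=12
  + 0.0.0.0/0 (H2) depth=0
  - 206.5.79.21/32 clear@32
  + 85.52.98.31/32 (H3) depth=32
  + 206.5.79.16/28 (H3) depth=28
  + 206.5.64.0/18 (H2) depth=18
  + 103.159.117.0/24 (H0) depth=24
  + 103.159.117.192/27 (H4) depth=27
  + 80.0.0.0/5 (H0) depth=5
  + 74.240.221.255/32 (H3) depth=32
  Q 103.159.117.97: descend 011001111001111101110101 ; hops seen [H2,H0] ; pick H0
  Q 103.159.117.211: descend 0110011110011111011101011101 ; hops seen [H2,H0,H4,H4] ; pick H4
  + 74.240.221.255/32 (H0) depth=32
  Q 85.52.98.31: descend 01010101001101000110001000011111 ; hops seen [H2,H0,H1,H3] ; pick H3
  - 85.52.98.31/32 clear@32
  - 206.5.79.16/28 clear@28
  Q 72.0.0.1: descend 010010 ; hops seen [H2,H1] ; pick H1
  + 0.0.0.0/0 (H2) depth=0
  + 206.5.79.21/32 (H2) depth=32
  + 103.159.0.0/16 (H3) depth=16
  Q 1.210.184.35: descend 0 ; hops seen [H2] ; pick H2

== LOOKUPS ==
["H3","H1","H1","H0","H4","H3","H1","H2"]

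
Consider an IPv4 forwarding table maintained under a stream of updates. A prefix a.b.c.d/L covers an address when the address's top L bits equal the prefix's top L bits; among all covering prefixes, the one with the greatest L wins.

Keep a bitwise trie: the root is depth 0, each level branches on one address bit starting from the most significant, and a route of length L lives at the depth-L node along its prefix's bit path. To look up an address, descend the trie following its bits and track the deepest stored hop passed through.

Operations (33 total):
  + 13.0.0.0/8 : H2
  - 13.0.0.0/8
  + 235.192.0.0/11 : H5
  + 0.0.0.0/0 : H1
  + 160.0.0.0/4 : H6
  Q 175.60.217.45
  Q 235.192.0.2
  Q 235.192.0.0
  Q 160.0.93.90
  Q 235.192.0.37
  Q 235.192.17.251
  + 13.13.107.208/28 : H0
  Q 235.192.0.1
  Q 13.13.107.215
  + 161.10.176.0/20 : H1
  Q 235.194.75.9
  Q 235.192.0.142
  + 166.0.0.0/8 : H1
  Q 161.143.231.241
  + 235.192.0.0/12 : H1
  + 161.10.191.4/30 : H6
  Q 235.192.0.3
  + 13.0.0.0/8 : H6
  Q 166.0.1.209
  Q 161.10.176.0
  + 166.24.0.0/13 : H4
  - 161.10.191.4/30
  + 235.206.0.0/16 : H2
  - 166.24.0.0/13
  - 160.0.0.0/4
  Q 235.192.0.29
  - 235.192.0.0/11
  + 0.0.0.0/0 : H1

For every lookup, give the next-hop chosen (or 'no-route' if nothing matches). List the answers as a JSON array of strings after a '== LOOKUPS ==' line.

Trace:
  + 13.0.0.0/8 (H2) depth=8
  del 13.0.0.0/8 (clear depth 8)
  + 235.192.0.0/11 (H5) depth=11
  + 0.0.0.0/0 (H1) depth=0
  + 160.0.0.0/4 (H6) depth=4
  ? 175.60.217.45  path d0:H1→d1:-→d2:-→d3:-→d4:H6  best=H6
  ? 235.192.0.2  path d0:H1→d1:-→d2:-→d3:-→d4:-→d5:-→d6:-→d7:-→d8:-→d9:-→d10:-→d11:H5  best=H5
  ? 235.192.0.0  path d0:H1→d1:-→d2:-→d3:-→d4:-→d5:-→d6:-→d7:-→d8:-→d9:-→d10:-→d11:H5  best=H5
  ? 160.0.93.90  path d0:H1→d1:-→d2:-→d3:-→d4:H6  best=H6
  ? 235.192.0.37  path d0:H1→d1:-→d2:-→d3:-→d4:-→d5:-→d6:-→d7:-→d8:-→d9:-→d10:-→d11:H5  best=H5
  ? 235.192.17.251  path d0:H1→d1:-→d2:-→d3:-→d4:-→d5:-→d6:-→d7:-→d8:-→d9:-→d10:-→d11:H5  best=H5
  + 13.13.107.208/28 (H0) depth=28
  ? 235.192.0.1  path d0:H1→d1:-→d2:-→d3:-→d4:-→d5:-→d6:-→d7:-→d8:-→d9:-→d10:-→d11:H5  best=H5
  ? 13.13.107.215  path d0:H1→d1:-→d2:-→d3:-→d4:-→d5:-→d6:-→d7:-→d8:-→d9:-→d10:-→d11:-→d12:-→d13:-→d14:-→d15:-→d16:-→d17:-→d18:-→d19:-→d20:-→d21:-→d22:-→d23:-→d24:-→d25:-→d26:-→d27:-→d28:H0  best=H0
  + 161.10.176.0/20 (H1) depth=20
  ? 235.194.75.9  path d0:H1→d1:-→d2:-→d3:-→d4:-→d5:-→d6:-→d7:-→d8:-→d9:-→d10:-→d11:H5  best=H5
  ? 235.192.0.142  path d0:H1→d1:-→d2:-→d3:-→d4:-→d5:-→d6:-→d7:-→d8:-→d9:-→d10:-→d11:H5  best=H5
  + 166.0.0.0/8 (H1) depth=8
  ? 161.143.231.241  path d0:H1→d1:-→d2:-→d3:-→d4:H6→d5:-→d6:-→d7:-→d8:-  best=H6
  + 235.192.0.0/12 (H1) depth=12
  + 161.10.191.4/30 (H6) depth=30
  ? 235.192.0.3  path d0:H1→d1:-→d2:-→d3:-→d4:-→d5:-→d6:-→d7:-→d8:-→d9:-→d10:-→d11:H5→d12:H1  best=H1
  + 13.0.0.0/8 (H6) depth=8
  ? 166.0.1.209  path d0:H1→d1:-→d2:-→d3:-→d4:H6→d5:-→d6:-→d7:-→d8:H1  best=H1
  ? 161.10.176.0  path d0:H1→d1:-→d2:-→d3:-→d4:H6→d5:-→d6:-→d7:-→d8:-→d9:-→d10:-→d11:-→d12:-→d13:-→d14:-→d15:-→d16:-→d17:-→d18:-→d19:-→d20:H1  best=H1
  + 166.24.0.0/13 (H4) depth=13
  del 161.10.191.4/30 (clear depth 30)
  + 235.206.0.0/16 (H2) depth=16
  del 166.24.0.0/13 (clear depth 13)
  del 160.0.0.0/4 (clear depth 4)
  ? 235.192.0.29  path d0:H1→d1:-→d2:-→d3:-→d4:-→d5:-→d6:-→d7:-→d8:-→d9:-→d10:-→d11:H5→d12:H1  best=H1
  del 235.192.0.0/11 (clear depth 11)
  + 0.0.0.0/0 (H1) depth=0

== LOOKUPS ==
["H6","H5","H5","H6","H5","H5","H5","H0","H5","H5","H6","H1","H1","H1","H1"]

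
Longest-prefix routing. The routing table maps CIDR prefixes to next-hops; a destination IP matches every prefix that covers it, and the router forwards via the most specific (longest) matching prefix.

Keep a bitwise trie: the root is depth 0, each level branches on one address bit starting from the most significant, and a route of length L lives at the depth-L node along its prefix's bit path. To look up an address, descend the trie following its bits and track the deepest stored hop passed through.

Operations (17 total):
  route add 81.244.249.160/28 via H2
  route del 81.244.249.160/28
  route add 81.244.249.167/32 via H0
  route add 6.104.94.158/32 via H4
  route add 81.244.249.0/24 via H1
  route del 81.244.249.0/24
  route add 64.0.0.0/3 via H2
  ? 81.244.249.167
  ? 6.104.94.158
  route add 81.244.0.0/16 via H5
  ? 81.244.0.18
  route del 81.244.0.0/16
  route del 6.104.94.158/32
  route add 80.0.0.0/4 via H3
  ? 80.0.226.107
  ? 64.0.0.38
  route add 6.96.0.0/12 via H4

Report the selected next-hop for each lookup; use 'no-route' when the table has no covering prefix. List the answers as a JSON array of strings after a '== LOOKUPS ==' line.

Trace:
  add 81.244.249.160/28 -> H2 at depth 28
  - 81.244.249.160/28 clear@28
  add 81.244.249.167/32 -> H0 at depth 32
  add 6.104.94.158/32 -> H4 at depth 32
  add 81.244.249.0/24 -> H1 at depth 24
  - 81.244.249.0/24 clear@24
  add 64.0.0.0/3 -> H2 at depth 3
  ? 81.244.249.167  path d0:-→d1:-→d2:-→d3:H2→d4:-→d5:-→d6:-→d7:-→d8:-→d9:-→d10:-→d11:-→d12:-→d13:-→d14:-→d15:-→d16:-→d17:-→d18:-→d19:-→d20:-→d21:-→d22:-→d23:-→d24:-→d25:-→d26:-→d27:-→d28:-→d29:-→d30:-→d31:-→d32:H0  best=H0
  ? 6.104.94.158  path d0:-→d1:-→d2:-→d3:-→d4:-→d5:-→d6:-→d7:-→d8:-→d9:-→d10:-→d11:-→d12:-→d13:-→d14:-→d15:-→d16:-→d17:-→d18:-→d19:-→d20:-→d21:-→d22:-→d23:-→d24:-→d25:-→d26:-→d27:-→d28:-→d29:-→d30:-→d31:-→d32:H4  best=H4
  add 81.244.0.0/16 -> H5 at depth 16
  ? 81.244.0.18  path d0:-→d1:-→d2:-→d3:H2→d4:-→d5:-→d6:-→d7:-→d8:-→d9:-→d10:-→d11:-→d12:-→d13:-→d14:-→d15:-→d16:H5  best=H5
  - 81.244.0.0/16 clear@16
  - 6.104.94.158/32 clear@32
  add 80.0.0.0/4 -> H3 at depth 4
  ? 80.0.226.107  path d0:-→d1:-→d2:-→d3:H2→d4:H3→d5:-→d6:-→d7:-  best=H3
  ? 64.0.0.38  path d0:-→d1:-→d2:-→d3:H2  best=H2
  add 6.96.0.0/12 -> H4 at depth 12

== LOOKUPS ==
["H0","H4","H5","H3","H2"]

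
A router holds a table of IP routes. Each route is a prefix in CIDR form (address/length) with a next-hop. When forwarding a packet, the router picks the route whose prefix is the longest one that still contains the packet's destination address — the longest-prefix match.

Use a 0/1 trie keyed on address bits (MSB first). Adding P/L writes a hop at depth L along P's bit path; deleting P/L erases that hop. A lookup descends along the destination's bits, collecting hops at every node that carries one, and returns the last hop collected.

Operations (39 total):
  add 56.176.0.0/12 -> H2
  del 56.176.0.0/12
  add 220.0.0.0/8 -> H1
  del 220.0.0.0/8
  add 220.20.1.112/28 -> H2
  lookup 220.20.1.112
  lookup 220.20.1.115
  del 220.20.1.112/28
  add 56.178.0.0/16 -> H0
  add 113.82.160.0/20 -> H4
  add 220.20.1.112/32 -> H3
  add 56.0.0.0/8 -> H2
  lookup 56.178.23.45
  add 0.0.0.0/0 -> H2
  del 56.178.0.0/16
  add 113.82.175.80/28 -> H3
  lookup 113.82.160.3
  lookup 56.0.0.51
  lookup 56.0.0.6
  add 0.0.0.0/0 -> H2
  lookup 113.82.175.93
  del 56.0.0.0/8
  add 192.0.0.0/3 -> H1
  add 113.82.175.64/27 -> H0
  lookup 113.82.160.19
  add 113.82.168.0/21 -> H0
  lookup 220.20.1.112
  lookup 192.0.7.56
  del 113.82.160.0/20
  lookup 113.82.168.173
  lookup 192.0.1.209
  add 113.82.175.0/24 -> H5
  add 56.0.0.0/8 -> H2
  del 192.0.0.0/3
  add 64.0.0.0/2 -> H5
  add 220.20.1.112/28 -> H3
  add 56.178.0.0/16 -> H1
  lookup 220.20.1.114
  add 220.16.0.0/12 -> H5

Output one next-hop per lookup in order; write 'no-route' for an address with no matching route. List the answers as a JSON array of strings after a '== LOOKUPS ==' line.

Apply in order:
  + 56.176.0.0/12 (H2) depth=12
  - 56.176.0.0/12 clear@12
  + 220.0.0.0/8 (H1) depth=8
  - 220.0.0.0/8 clear@8
  + 220.20.1.112/28 (H2) depth=28
  Q 220.20.1.112: descend 1101110000010100000000010111 ; hops seen [H2] ; pick H2
  Q 220.20.1.115: descend 1101110000010100000000010111 ; hops seen [H2] ; pick H2
  - 220.20.1.112/28 clear@28
  + 56.178.0.0/16 (H0) depth=16
  + 113.82.160.0/20 (H4) depth=20
  + 220.20.1.112/32 (H3) depth=32
  + 56.0.0.0/8 (H2) depth=8
  Q 56.178.23.45: descend 0011100010110010 ; hops seen [H2,H0] ; pick H0
  + 0.0.0.0/0 (H2) depth=0
  - 56.178.0.0/16 clear@16
  + 113.82.175.80/28 (H3) depth=28
  Q 113.82.160.3: descend 01110001010100101010 ; hops seen [H2,H4] ; pick H4
  Q 56.0.0.51: descend 00111000 ; hops seen [H2,H2] ; pick H2
  Q 56.0.0.6: descend 00111000 ; hops seen [H2,H2] ; pick H2
  + 0.0.0.0/0 (H2) depth=0
  Q 113.82.175.93: descend 0111000101010010101011110101 ; hops seen [H2,H4,H3] ; pick H3
  - 56.0.0.0/8 clear@8
  + 192.0.0.0/3 (H1) depth=3
  + 113.82.175.64/27 (H0) depth=27
  Q 113.82.160.19: descend 01110001010100101010 ; hops seen [H2,H4] ; pick H4
  + 113.82.168.0/21 (H0) depth=21
  Q 220.20.1.112: descend 11011100000101000000000101110000 ; hops seen [H2,H1,H3] ; pick H3
  Q 192.0.7.56: descend 110 ; hops seen [H2,H1] ; pick H1
  - 113.82.160.0/20 clear@20
  Q 113.82.168.173: descend 011100010101001010101 ; hops seen [H2,H0] ; pick H0
  Q 192.0.1.209: descend 110 ; hops seen [H2,H1] ; pick H1
  + 113.82.175.0/24 (H5) depth=24
  + 56.0.0.0/8 (H2) depth=8
  - 192.0.0.0/3 clear@3
  + 64.0.0.0/2 (H5) depth=2
  + 220.20.1.112/28 (H3) depth=28
  + 56.178.0.0/16 (H1) depth=16
  Q 220.20.1.114: descend 110111000001010000000001011100 ; hops seen [H2,H3] ; pick H3
  + 220.16.0.0/12 (H5) depth=12

== LOOKUPS ==
["H2","H2","H0","H4","H2","H2","H3","H4","H3","H1","H0","H1","H3"]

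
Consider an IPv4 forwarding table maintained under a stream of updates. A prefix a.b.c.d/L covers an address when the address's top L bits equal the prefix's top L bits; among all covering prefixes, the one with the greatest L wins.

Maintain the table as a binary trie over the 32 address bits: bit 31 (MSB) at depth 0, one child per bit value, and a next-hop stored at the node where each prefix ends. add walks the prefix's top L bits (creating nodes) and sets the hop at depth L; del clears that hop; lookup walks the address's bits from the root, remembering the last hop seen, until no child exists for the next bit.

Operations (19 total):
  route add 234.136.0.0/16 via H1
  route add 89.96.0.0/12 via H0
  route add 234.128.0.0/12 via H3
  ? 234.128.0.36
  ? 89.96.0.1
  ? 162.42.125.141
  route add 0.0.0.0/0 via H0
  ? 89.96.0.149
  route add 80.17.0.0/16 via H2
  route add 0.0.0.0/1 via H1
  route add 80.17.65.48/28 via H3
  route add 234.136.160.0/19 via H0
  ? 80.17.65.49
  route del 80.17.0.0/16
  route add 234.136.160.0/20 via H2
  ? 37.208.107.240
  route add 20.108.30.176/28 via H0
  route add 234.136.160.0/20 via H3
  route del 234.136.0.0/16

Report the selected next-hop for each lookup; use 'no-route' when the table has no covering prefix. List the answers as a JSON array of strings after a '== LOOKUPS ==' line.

Process each operation:
  add 234.136.0.0/16 -> H1 at depth 16
  add 89.96.0.0/12 -> H0 at depth 12
  add 234.128.0.0/12 -> H3 at depth 12
  ? 234.128.0.36  path d0:-→d1:-→d2:-→d3:-→d4:-→d5:-→d6:-→d7:-→d8:-→d9:-→d10:-→d11:-→d12:H3  best=H3
  ? 89.96.0.1  path d0:-→d1:-→d2:-→d3:-→d4:-→d5:-→d6:-→d7:-→d8:-→d9:-→d10:-→d11:-→d12:H0  best=H0
  ? 162.42.125.141  path d0:-→d1:-  best=no-route
  add 0.0.0.0/0 -> H0 at depth 0
  ? 89.96.0.149  path d0:H0→d1:-→d2:-→d3:-→d4:-→d5:-→d6:-→d7:-→d8:-→d9:-→d10:-→d11:-→d12:H0  best=H0
  add 80.17.0.0/16 -> H2 at depth 16
  add 0.0.0.0/1 -> H1 at depth 1
  add 80.17.65.48/28 -> H3 at depth 28
  add 234.136.160.0/19 -> H0 at depth 19
  ? 80.17.65.49  path d0:H0→d1:H1→d2:-→d3:-→d4:-→d5:-→d6:-→d7:-→d8:-→d9:-→d10:-→d11:-→d12:-→d13:-→d14:-→d15:-→d16:H2→d17:-→d18:-→d19:-→d20:-→d21:-→d22:-→d23:-→d24:-→d25:-→d26:-→d27:-→d28:H3  best=H3
  del 80.17.0.0/16 (clear depth 16)
  add 234.136.160.0/20 -> H2 at depth 20
  ? 37.208.107.240  path d0:H0→d1:H1  best=H1
  add 20.108.30.176/28 -> H0 at depth 28
  add 234.136.160.0/20 -> H3 at depth 20
  del 234.136.0.0/16 (clear depth 16)

== LOOKUPS ==
["H3","H0","no-route","H0","H3","H1"]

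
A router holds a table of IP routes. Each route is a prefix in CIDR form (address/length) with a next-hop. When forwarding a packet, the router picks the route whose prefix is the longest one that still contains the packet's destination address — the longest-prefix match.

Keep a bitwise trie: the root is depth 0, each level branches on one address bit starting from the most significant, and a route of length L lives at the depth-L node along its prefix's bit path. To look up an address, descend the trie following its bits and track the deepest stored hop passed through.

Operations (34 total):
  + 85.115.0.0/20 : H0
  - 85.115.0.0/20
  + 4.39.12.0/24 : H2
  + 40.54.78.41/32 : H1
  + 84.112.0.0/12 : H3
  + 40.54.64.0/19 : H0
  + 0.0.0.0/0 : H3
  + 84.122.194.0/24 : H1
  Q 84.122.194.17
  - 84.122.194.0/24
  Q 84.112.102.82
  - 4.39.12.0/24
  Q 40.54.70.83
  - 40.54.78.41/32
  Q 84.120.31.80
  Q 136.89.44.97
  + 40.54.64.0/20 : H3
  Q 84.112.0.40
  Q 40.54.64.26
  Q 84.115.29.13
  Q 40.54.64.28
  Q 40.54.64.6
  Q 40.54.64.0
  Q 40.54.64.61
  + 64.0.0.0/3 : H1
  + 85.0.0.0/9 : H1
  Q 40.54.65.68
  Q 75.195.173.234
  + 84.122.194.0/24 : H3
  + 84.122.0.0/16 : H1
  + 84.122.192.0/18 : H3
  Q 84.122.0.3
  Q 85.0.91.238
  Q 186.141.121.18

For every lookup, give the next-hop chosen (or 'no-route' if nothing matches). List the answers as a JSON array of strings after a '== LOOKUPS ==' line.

Apply in order:
  add 85.115.0.0/20 -> H0 at depth 20
  del 85.115.0.0/20 (clear depth 20)
  add 4.39.12.0/24 -> H2 at depth 24
  add 40.54.78.41/32 -> H1 at depth 32
  add 84.112.0.0/12 -> H3 at depth 12
  add 40.54.64.0/19 -> H0 at depth 19
  add 0.0.0.0/0 -> H3 at depth 0
  add 84.122.194.0/24 -> H1 at depth 24
  ? 84.122.194.17  path d0:H3→d1:-→d2:-→d3:-→d4:-→d5:-→d6:-→d7:-→d8:-→d9:-→d10:-→d11:-→d12:H3→d13:-→d14:-→d15:-→d16:-→d17:-→d18:-→d19:-→d20:-→d21:-→d22:-→d23:-→d24:H1  best=H1
  del 84.122.194.0/24 (clear depth 24)
  ? 84.112.102.82  path d0:H3→d1:-→d2:-→d3:-→d4:-→d5:-→d6:-→d7:-→d8:-→d9:-→d10:-→d11:-→d12:H3  best=H3
  del 4.39.12.0/24 (clear depth 24)
  ? 40.54.70.83  path d0:H3→d1:-→d2:-→d3:-→d4:-→d5:-→d6:-→d7:-→d8:-→d9:-→d10:-→d11:-→d12:-→d13:-→d14:-→d15:-→d16:-→d17:-→d18:-→d19:H0→d20:-  best=H0
  del 40.54.78.41/32 (clear depth 32)
  ? 84.120.31.80  path d0:H3→d1:-→d2:-→d3:-→d4:-→d5:-→d6:-→d7:-→d8:-→d9:-→d10:-→d11:-→d12:H3→d13:-→d14:-  best=H3
  ? 136.89.44.97  path d0:H3  best=H3
  add 40.54.64.0/20 -> H3 at depth 20
  ? 84.112.0.40  path d0:H3→d1:-→d2:-→d3:-→d4:-→d5:-→d6:-→d7:-→d8:-→d9:-→d10:-→d11:-→d12:H3  best=H3
  ? 40.54.64.26  path d0:H3→d1:-→d2:-→d3:-→d4:-→d5:-→d6:-→d7:-→d8:-→d9:-→d10:-→d11:-→d12:-→d13:-→d14:-→d15:-→d16:-→d17:-→d18:-→d19:H0→d20:H3  best=H3
  ? 84.115.29.13  path d0:H3→d1:-→d2:-→d3:-→d4:-→d5:-→d6:-→d7:-→d8:-→d9:-→d10:-→d11:-→d12:H3  best=H3
  ? 40.54.64.28  path d0:H3→d1:-→d2:-→d3:-→d4:-→d5:-→d6:-→d7:-→d8:-→d9:-→d10:-→d11:-→d12:-→d13:-→d14:-→d15:-→d16:-→d17:-→d18:-→d19:H0→d20:H3  best=H3
  ? 40.54.64.6  path d0:H3→d1:-→d2:-→d3:-→d4:-→d5:-→d6:-→d7:-→d8:-→d9:-→d10:-→d11:-→d12:-→d13:-→d14:-→d15:-→d16:-→d17:-→d18:-→d19:H0→d20:H3  best=H3
  ? 40.54.64.0  path d0:H3→d1:-→d2:-→d3:-→d4:-→d5:-→d6:-→d7:-→d8:-→d9:-→d10:-→d11:-→d12:-→d13:-→d14:-→d15:-→d16:-→d17:-→d18:-→d19:H0→d20:H3  best=H3
  ? 40.54.64.61  path d0:H3→d1:-→d2:-→d3:-→d4:-→d5:-→d6:-→d7:-→d8:-→d9:-→d10:-→d11:-→d12:-→d13:-→d14:-→d15:-→d16:-→d17:-→d18:-→d19:H0→d20:H3  best=H3
  add 64.0.0.0/3 -> H1 at depth 3
  add 85.0.0.0/9 -> H1 at depth 9
  ? 40.54.65.68  path d0:H3→d1:-→d2:-→d3:-→d4:-→d5:-→d6:-→d7:-→d8:-→d9:-→d10:-→d11:-→d12:-→d13:-→d14:-→d15:-→d16:-→d17:-→d18:-→d19:H0→d20:H3  best=H3
  ? 75.195.173.234  path d0:H3→d1:-→d2:-→d3:H1  best=H1
  add 84.122.194.0/24 -> H3 at depth 24
  add 84.122.0.0/16 -> H1 at depth 16
  add 84.122.192.0/18 -> H3 at depth 18
  ? 84.122.0.3  path d0:H3→d1:-→d2:-→d3:H1→d4:-→d5:-→d6:-→d7:-→d8:-→d9:-→d10:-→d11:-→d12:H3→d13:-→d14:-→d15:-→d16:H1  best=H1
  ? 85.0.91.238  path d0:H3→d1:-→d2:-→d3:H1→d4:-→d5:-→d6:-→d7:-→d8:-→d9:H1  best=H1
  ? 186.141.121.18  path d0:H3  best=H3

== LOOKUPS ==
["H1","H3","H0","H3","H3","H3","H3","H3","H3","H3","H3","H3","H3","H1","H1","H1","H3"]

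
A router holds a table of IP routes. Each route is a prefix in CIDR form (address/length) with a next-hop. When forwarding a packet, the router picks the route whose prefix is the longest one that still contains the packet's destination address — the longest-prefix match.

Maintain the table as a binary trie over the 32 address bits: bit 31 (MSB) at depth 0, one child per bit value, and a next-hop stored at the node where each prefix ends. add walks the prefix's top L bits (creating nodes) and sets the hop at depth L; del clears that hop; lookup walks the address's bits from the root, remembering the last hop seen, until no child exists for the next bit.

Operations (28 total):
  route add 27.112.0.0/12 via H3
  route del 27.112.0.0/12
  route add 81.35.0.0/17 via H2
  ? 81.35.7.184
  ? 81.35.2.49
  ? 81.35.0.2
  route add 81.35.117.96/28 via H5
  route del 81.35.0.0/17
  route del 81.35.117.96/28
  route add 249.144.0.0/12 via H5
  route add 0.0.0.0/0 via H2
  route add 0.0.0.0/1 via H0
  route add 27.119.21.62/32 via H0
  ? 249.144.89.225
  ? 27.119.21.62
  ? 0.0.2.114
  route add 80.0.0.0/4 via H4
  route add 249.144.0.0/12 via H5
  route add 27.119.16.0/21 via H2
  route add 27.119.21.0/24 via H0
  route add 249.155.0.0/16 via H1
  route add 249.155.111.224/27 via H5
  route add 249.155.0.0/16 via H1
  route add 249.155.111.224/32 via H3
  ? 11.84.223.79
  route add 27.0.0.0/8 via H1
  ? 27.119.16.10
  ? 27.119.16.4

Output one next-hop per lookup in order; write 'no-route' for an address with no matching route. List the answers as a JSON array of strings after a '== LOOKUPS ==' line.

Apply in order:
  + 27.112.0.0/12 (H3) depth=12
  - 27.112.0.0/12 clear@12
  + 81.35.0.0/17 (H2) depth=17
  lookup 81.35.7.184: bits 01010001001000110 walk d0:-→d1:-→d2:-→d3:-→d4:-→d5:-→d6:-→d7:-→d8:-→d9:-→d10:-→d11:-→d12:-→d13:-→d14:-→d15:-→d16:-→d17:H2 -> H2
  lookup 81.35.2.49: bits 01010001001000110 walk d0:-→d1:-→d2:-→d3:-→d4:-→d5:-→d6:-→d7:-→d8:-→d9:-→d10:-→d11:-→d12:-→d13:-→d14:-→d15:-→d16:-→d17:H2 -> H2
  lookup 81.35.0.2: bits 01010001001000110 walk d0:-→d1:-→d2:-→d3:-→d4:-→d5:-→d6:-→d7:-→d8:-→d9:-→d10:-→d11:-→d12:-→d13:-→d14:-→d15:-→d16:-→d17:H2 -> H2
  + 81.35.117.96/28 (H5) depth=28
  - 81.35.0.0/17 clear@17
  - 81.35.117.96/28 clear@28
  + 249.144.0.0/12 (H5) depth=12
  + 0.0.0.0/0 (H2) depth=0
  + 0.0.0.0/1 (H0) depth=1
  + 27.119.21.62/32 (H0) depth=32
  lookup 249.144.89.225: bits 111110011001 walk d0:H2→d1:-→d2:-→d3:-→d4:-→d5:-→d6:-→d7:-→d8:-→d9:-→d10:-→d11:-→d12:H5 -> H5
  lookup 27.119.21.62: bits 00011011011101110001010100111110 walk d0:H2→d1:H0→d2:-→d3:-→d4:-→d5:-→d6:-→d7:-→d8:-→d9:-→d10:-→d11:-→d12:-→d13:-→d14:-→d15:-→d16:-→d17:-→d18:-→d19:-→d20:-→d21:-→d22:-→d23:-→d24:-→d25:-→d26:-→d27:-→d28:-→d29:-→d30:-→d31:-→d32:H0 -> H0
  lookup 0.0.2.114: bits 000 walk d0:H2→d1:H0→d2:-→d3:- -> H0
  + 80.0.0.0/4 (H4) depth=4
  + 249.144.0.0/12 (H5) depth=12
  + 27.119.16.0/21 (H2) depth=21
  + 27.119.21.0/24 (H0) depth=24
  + 249.155.0.0/16 (H1) depth=16
  + 249.155.111.224/27 (H5) depth=27
  + 249.155.0.0/16 (H1) depth=16
  + 249.155.111.224/32 (H3) depth=32
  lookup 11.84.223.79: bits 000 walk d0:H2→d1:H0→d2:-→d3:- -> H0
  + 27.0.0.0/8 (H1) depth=8
  lookup 27.119.16.10: bits 000110110111011100010 walk d0:H2→d1:H0→d2:-→d3:-→d4:-→d5:-→d6:-→d7:-→d8:H1→d9:-→d10:-→d11:-→d12:-→d13:-→d14:-→d15:-→d16:-→d17:-→d18:-→d19:-→d20:-→d21:H2 -> H2
  lookup 27.119.16.4: bits 000110110111011100010 walk d0:H2→d1:H0→d2:-→d3:-→d4:-→d5:-→d6:-→d7:-→d8:H1→d9:-→d10:-→d11:-→d12:-→d13:-→d14:-→d15:-→d16:-→d17:-→d18:-→d19:-→d20:-→d21:H2 -> H2

== LOOKUPS ==
["H2","H2","H2","H5","H0","H0","H0","H2","H2"]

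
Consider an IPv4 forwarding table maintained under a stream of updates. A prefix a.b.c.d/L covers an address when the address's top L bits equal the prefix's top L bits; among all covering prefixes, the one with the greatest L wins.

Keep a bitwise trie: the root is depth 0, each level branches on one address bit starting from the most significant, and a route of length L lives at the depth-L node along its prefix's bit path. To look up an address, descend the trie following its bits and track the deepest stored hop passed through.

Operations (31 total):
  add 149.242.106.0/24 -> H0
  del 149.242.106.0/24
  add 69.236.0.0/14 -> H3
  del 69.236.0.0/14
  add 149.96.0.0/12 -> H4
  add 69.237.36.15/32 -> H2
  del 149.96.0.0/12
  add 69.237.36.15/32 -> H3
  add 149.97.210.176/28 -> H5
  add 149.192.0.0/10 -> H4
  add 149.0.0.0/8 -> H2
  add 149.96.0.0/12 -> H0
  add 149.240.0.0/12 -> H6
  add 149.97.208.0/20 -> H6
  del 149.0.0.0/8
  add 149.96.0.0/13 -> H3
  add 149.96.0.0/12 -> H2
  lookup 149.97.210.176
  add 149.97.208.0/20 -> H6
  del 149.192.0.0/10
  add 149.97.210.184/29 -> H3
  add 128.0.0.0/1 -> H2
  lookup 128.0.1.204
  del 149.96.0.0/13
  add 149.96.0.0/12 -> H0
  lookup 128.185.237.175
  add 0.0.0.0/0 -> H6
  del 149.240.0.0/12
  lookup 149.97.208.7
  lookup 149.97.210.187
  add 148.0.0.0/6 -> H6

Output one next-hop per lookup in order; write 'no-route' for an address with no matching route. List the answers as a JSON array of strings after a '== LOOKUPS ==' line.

Apply in order:
  + 149.242.106.0/24 (H0) depth=24
  del 149.242.106.0/24 (clear depth 24)
  + 69.236.0.0/14 (H3) depth=14
  del 69.236.0.0/14 (clear depth 14)
  + 149.96.0.0/12 (H4) depth=12
  + 69.237.36.15/32 (H2) depth=32
  del 149.96.0.0/12 (clear depth 12)
  + 69.237.36.15/32 (H3) depth=32
  + 149.97.210.176/28 (H5) depth=28
  + 149.192.0.0/10 (H4) depth=10
  + 149.0.0.0/8 (H2) depth=8
  + 149.96.0.0/12 (H0) depth=12
  + 149.240.0.0/12 (H6) depth=12
  + 149.97.208.0/20 (H6) depth=20
  del 149.0.0.0/8 (clear depth 8)
  + 149.96.0.0/13 (H3) depth=13
  + 149.96.0.0/12 (H2) depth=12
  lookup 149.97.210.176: bits 1001010101100001110100101011 walk d0:-→d1:-→d2:-→d3:-→d4:-→d5:-→d6:-→d7:-→d8:-→d9:-→d10:-→d11:-→d12:H2→d13:H3→d14:-→d15:-→d16:-→d17:-→d18:-→d19:-→d20:H6→d21:-→d22:-→d23:-→d24:-→d25:-→d26:-→d27:-→d28:H5 -> H5
  + 149.97.208.0/20 (H6) depth=20
  del 149.192.0.0/10 (clear depth 10)
  + 149.97.210.184/29 (H3) depth=29
  + 128.0.0.0/1 (H2) depth=1
  lookup 128.0.1.204: bits 100 walk d0:-→d1:H2→d2:-→d3:- -> H2
  del 149.96.0.0/13 (clear depth 13)
  + 149.96.0.0/12 (H0) depth=12
  lookup 128.185.237.175: bits 100 walk d0:-→d1:H2→d2:-→d3:- -> H2
  + 0.0.0.0/0 (H6) depth=0
  del 149.240.0.0/12 (clear depth 12)
  lookup 149.97.208.7: bits 1001010101100001110100 walk d0:H6→d1:H2→d2:-→d3:-→d4:-→d5:-→d6:-→d7:-→d8:-→d9:-→d10:-→d11:-→d12:H0→d13:-→d14:-→d15:-→d16:-→d17:-→d18:-→d19:-→d20:H6→d21:-→d22:- -> H6
  lookup 149.97.210.187: bits 10010101011000011101001010111 walk d0:H6→d1:H2→d2:-→d3:-→d4:-→d5:-→d6:-→d7:-→d8:-→d9:-→d10:-→d11:-→d12:H0→d13:-→d14:-→d15:-→d16:-→d17:-→d18:-→d19:-→d20:H6→d21:-→d22:-→d23:-→d24:-→d25:-→d26:-→d27:-→d28:H5→d29:H3 -> H3
  + 148.0.0.0/6 (H6) depth=6

== LOOKUPS ==
["H5","H2","H2","H6","H3"]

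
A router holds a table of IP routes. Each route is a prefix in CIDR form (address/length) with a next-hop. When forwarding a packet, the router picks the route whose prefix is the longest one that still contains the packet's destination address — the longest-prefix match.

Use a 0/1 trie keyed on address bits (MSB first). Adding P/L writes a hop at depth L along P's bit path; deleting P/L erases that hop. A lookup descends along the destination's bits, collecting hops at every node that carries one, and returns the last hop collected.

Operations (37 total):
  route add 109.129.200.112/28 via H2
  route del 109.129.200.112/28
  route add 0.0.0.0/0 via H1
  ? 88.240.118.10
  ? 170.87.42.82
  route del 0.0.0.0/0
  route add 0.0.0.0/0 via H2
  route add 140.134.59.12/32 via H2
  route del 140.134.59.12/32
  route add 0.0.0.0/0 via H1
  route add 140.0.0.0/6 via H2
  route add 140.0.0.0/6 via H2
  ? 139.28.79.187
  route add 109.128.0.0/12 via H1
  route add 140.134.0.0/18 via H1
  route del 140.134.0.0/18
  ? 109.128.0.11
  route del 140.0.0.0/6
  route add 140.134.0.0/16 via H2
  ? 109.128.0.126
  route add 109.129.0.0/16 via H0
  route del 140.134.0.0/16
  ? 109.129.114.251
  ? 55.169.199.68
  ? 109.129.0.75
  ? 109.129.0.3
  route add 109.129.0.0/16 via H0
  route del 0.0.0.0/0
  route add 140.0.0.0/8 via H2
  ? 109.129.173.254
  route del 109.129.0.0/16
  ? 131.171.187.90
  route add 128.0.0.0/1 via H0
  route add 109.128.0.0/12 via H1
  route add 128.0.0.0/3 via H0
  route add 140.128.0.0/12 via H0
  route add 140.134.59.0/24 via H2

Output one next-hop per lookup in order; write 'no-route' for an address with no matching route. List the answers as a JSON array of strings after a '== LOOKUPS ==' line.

Trace:
  add 109.129.200.112/28 -> H2 at depth 28
  del 109.129.200.112/28 (clear depth 28)
  add 0.0.0.0/0 -> H1 at depth 0
  ? 88.240.118.10  path d0:H1→d1:-→d2:-  best=H1
  ? 170.87.42.82  path d0:H1  best=H1
  del 0.0.0.0/0 (clear depth 0)
  add 0.0.0.0/0 -> H2 at depth 0
  add 140.134.59.12/32 -> H2 at depth 32
  del 140.134.59.12/32 (clear depth 32)
  add 0.0.0.0/0 -> H1 at depth 0
  add 140.0.0.0/6 -> H2 at depth 6
  add 140.0.0.0/6 -> H2 at depth 6
  ? 139.28.79.187  path d0:H1→d1:-→d2:-→d3:-→d4:-→d5:-  best=H1
  add 109.128.0.0/12 -> H1 at depth 12
  add 140.134.0.0/18 -> H1 at depth 18
  del 140.134.0.0/18 (clear depth 18)
  ? 109.128.0.11  path d0:H1→d1:-→d2:-→d3:-→d4:-→d5:-→d6:-→d7:-→d8:-→d9:-→d10:-→d11:-→d12:H1→d13:-→d14:-→d15:-  best=H1
  del 140.0.0.0/6 (clear depth 6)
  add 140.134.0.0/16 -> H2 at depth 16
  ? 109.128.0.126  path d0:H1→d1:-→d2:-→d3:-→d4:-→d5:-→d6:-→d7:-→d8:-→d9:-→d10:-→d11:-→d12:H1→d13:-→d14:-→d15:-  best=H1
  add 109.129.0.0/16 -> H0 at depth 16
  del 140.134.0.0/16 (clear depth 16)
  ? 109.129.114.251  path d0:H1→d1:-→d2:-→d3:-→d4:-→d5:-→d6:-→d7:-→d8:-→d9:-→d10:-→d11:-→d12:H1→d13:-→d14:-→d15:-→d16:H0  best=H0
  ? 55.169.199.68  path d0:H1→d1:-  best=H1
  ? 109.129.0.75  path d0:H1→d1:-→d2:-→d3:-→d4:-→d5:-→d6:-→d7:-→d8:-→d9:-→d10:-→d11:-→d12:H1→d13:-→d14:-→d15:-→d16:H0  best=H0
  ? 109.129.0.3  path d0:H1→d1:-→d2:-→d3:-→d4:-→d5:-→d6:-→d7:-→d8:-→d9:-→d10:-→d11:-→d12:H1→d13:-→d14:-→d15:-→d16:H0  best=H0
  add 109.129.0.0/16 -> H0 at depth 16
  del 0.0.0.0/0 (clear depth 0)
  add 140.0.0.0/8 -> H2 at depth 8
  ? 109.129.173.254  path d0:-→d1:-→d2:-→d3:-→d4:-→d5:-→d6:-→d7:-→d8:-→d9:-→d10:-→d11:-→d12:H1→d13:-→d14:-→d15:-→d16:H0→d17:-  best=H0
  del 109.129.0.0/16 (clear depth 16)
  ? 131.171.187.90  path d0:-→d1:-→d2:-→d3:-→d4:-  best=no-route
  add 128.0.0.0/1 -> H0 at depth 1
  add 109.128.0.0/12 -> H1 at depth 12
  add 128.0.0.0/3 -> H0 at depth 3
  add 140.128.0.0/12 -> H0 at depth 12
  add 140.134.59.0/24 -> H2 at depth 24

== LOOKUPS ==
["H1","H1","H1","H1","H1","H0","H1","H0","H0","H0","no-route"]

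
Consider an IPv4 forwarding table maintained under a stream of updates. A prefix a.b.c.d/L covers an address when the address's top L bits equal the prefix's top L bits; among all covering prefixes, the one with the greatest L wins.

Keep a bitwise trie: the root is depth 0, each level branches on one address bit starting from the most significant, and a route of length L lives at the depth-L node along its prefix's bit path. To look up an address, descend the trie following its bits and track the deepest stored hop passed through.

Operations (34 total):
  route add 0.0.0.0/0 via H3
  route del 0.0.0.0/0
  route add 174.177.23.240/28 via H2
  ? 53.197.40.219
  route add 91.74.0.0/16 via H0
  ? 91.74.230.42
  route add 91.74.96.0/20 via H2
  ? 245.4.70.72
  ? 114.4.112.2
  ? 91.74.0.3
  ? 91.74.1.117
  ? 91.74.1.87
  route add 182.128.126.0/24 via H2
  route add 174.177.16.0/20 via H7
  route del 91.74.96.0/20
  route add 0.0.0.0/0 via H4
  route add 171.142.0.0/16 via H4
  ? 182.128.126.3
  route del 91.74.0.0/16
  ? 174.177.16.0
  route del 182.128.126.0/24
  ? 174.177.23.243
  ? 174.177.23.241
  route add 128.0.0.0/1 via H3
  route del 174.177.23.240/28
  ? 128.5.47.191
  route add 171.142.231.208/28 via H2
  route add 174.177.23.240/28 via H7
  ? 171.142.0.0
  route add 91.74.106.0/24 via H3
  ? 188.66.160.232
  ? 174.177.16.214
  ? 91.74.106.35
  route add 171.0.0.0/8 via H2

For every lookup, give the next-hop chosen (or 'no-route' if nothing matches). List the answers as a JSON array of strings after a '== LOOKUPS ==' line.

Apply in order:
  add 0.0.0.0/0 -> H3 at depth 0
  del 0.0.0.0/0 (clear depth 0)
  add 174.177.23.240/28 -> H2 at depth 28
  lookup 53.197.40.219: bits ε walk d0:- -> no-route
  add 91.74.0.0/16 -> H0 at depth 16
  lookup 91.74.230.42: bits 0101101101001010 walk d0:-→d1:-→d2:-→d3:-→d4:-→d5:-→d6:-→d7:-→d8:-→d9:-→d10:-→d11:-→d12:-→d13:-→d14:-→d15:-→d16:H0 -> H0
  add 91.74.96.0/20 -> H2 at depth 20
  lookup 245.4.70.72: bits 1 walk d0:-→d1:- -> no-route
  lookup 114.4.112.2: bits 01 walk d0:-→d1:-→d2:- -> no-route
  lookup 91.74.0.3: bits 01011011010010100 walk d0:-→d1:-→d2:-→d3:-→d4:-→d5:-→d6:-→d7:-→d8:-→d9:-→d10:-→d11:-→d12:-→d13:-→d14:-→d15:-→d16:H0→d17:- -> H0
  lookup 91.74.1.117: bits 01011011010010100 walk d0:-→d1:-→d2:-→d3:-→d4:-→d5:-→d6:-→d7:-→d8:-→d9:-→d10:-→d11:-→d12:-→d13:-→d14:-→d15:-→d16:H0→d17:- -> H0
  lookup 91.74.1.87: bits 01011011010010100 walk d0:-→d1:-→d2:-→d3:-→d4:-→d5:-→d6:-→d7:-→d8:-→d9:-→d10:-→d11:-→d12:-→d13:-→d14:-→d15:-→d16:H0→d17:- -> H0
  add 182.128.126.0/24 -> H2 at depth 24
  add 174.177.16.0/20 -> H7 at depth 20
  del 91.74.96.0/20 (clear depth 20)
  add 0.0.0.0/0 -> H4 at depth 0
  add 171.142.0.0/16 -> H4 at depth 16
  lookup 182.128.126.3: bits 101101101000000001111110 walk d0:H4→d1:-→d2:-→d3:-→d4:-→d5:-→d6:-→d7:-→d8:-→d9:-→d10:-→d11:-→d12:-→d13:-→d14:-→d15:-→d16:-→d17:-→d18:-→d19:-→d20:-→d21:-→d22:-→d23:-→d24:H2 -> H2
  del 91.74.0.0/16 (clear depth 16)
  lookup 174.177.16.0: bits 101011101011000100010 walk d0:H4→d1:-→d2:-→d3:-→d4:-→d5:-→d6:-→d7:-→d8:-→d9:-→d10:-→d11:-→d12:-→d13:-→d14:-→d15:-→d16:-→d17:-→d18:-→d19:-→d20:H7→d21:- -> H7
  del 182.128.126.0/24 (clear depth 24)
  lookup 174.177.23.243: bits 1010111010110001000101111111 walk d0:H4→d1:-→d2:-→d3:-→d4:-→d5:-→d6:-→d7:-→d8:-→d9:-→d10:-→d11:-→d12:-→d13:-→d14:-→d15:-→d16:-→d17:-→d18:-→d19:-→d20:H7→d21:-→d22:-→d23:-→d24:-→d25:-→d26:-→d27:-→d28:H2 -> H2
  lookup 174.177.23.241: bits 1010111010110001000101111111 walk d0:H4→d1:-→d2:-→d3:-→d4:-→d5:-→d6:-→d7:-→d8:-→d9:-→d10:-→d11:-→d12:-→d13:-→d14:-→d15:-→d16:-→d17:-→d18:-→d19:-→d20:H7→d21:-→d22:-→d23:-→d24:-→d25:-→d26:-→d27:-→d28:H2 -> H2
  add 128.0.0.0/1 -> H3 at depth 1
  del 174.177.23.240/28 (clear depth 28)
  lookup 128.5.47.191: bits 10 walk d0:H4→d1:H3→d2:- -> H3
  add 171.142.231.208/28 -> H2 at depth 28
  add 174.177.23.240/28 -> H7 at depth 28
  lookup 171.142.0.0: bits 1010101110001110 walk d0:H4→d1:H3→d2:-→d3:-→d4:-→d5:-→d6:-→d7:-→d8:-→d9:-→d10:-→d11:-→d12:-→d13:-→d14:-→d15:-→d16:H4 -> H4
  add 91.74.106.0/24 -> H3 at depth 24
  lookup 188.66.160.232: bits 1011 walk d0:H4→d1:H3→d2:-→d3:-→d4:- -> H3
  lookup 174.177.16.214: bits 101011101011000100010 walk d0:H4→d1:H3→d2:-→d3:-→d4:-→d5:-→d6:-→d7:-→d8:-→d9:-→d10:-→d11:-→d12:-→d13:-→d14:-→d15:-→d16:-→d17:-→d18:-→d19:-→d20:H7→d21:- -> H7
  lookup 91.74.106.35: bits 010110110100101001101010 walk d0:H4→d1:-→d2:-→d3:-→d4:-→d5:-→d6:-→d7:-→d8:-→d9:-→d10:-→d11:-→d12:-→d13:-→d14:-→d15:-→d16:-→d17:-→d18:-→d19:-→d20:-→d21:-→d22:-→d23:-→d24:H3 -> H3
  add 171.0.0.0/8 -> H2 at depth 8

== LOOKUPS ==
["no-route","H0","no-route","no-route","H0","H0","H0","H2","H7","H2","H2","H3","H4","H3","H7","H3"]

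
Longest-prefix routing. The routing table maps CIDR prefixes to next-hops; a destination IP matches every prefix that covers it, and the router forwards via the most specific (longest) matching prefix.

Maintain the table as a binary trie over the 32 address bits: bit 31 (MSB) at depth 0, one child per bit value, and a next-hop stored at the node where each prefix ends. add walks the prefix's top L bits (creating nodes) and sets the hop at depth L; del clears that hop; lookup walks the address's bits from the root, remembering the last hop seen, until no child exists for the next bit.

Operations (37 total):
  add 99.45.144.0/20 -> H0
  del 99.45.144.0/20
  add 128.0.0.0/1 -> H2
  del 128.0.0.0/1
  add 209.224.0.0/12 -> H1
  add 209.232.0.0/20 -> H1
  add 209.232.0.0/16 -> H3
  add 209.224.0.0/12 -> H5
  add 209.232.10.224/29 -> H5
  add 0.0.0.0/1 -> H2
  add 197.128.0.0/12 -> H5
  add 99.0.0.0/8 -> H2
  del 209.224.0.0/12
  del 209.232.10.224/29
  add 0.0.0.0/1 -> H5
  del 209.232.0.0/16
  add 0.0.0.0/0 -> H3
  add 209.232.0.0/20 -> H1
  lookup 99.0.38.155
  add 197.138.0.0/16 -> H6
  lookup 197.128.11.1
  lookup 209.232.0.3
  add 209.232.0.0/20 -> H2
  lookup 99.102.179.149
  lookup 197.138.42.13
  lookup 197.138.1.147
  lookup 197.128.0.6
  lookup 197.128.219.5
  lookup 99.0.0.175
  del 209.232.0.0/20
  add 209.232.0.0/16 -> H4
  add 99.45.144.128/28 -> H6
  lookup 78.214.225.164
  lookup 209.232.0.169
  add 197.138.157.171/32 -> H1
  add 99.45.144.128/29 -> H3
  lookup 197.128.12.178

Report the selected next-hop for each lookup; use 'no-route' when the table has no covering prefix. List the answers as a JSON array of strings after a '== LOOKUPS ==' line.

Apply in order:
  add 99.45.144.0/20 -> H0 at depth 20
  - 99.45.144.0/20 clear@20
  add 128.0.0.0/1 -> H2 at depth 1
  - 128.0.0.0/1 clear@1
  add 209.224.0.0/12 -> H1 at depth 12
  add 209.232.0.0/20 -> H1 at depth 20
  add 209.232.0.0/16 -> H3 at depth 16
  add 209.224.0.0/12 -> H5 at depth 12
  add 209.232.10.224/29 -> H5 at depth 29
  add 0.0.0.0/1 -> H2 at depth 1
  add 197.128.0.0/12 -> H5 at depth 12
  add 99.0.0.0/8 -> H2 at depth 8
  - 209.224.0.0/12 clear@12
  - 209.232.10.224/29 clear@29
  add 0.0.0.0/1 -> H5 at depth 1
  - 209.232.0.0/16 clear@16
  add 0.0.0.0/0 -> H3 at depth 0
  add 209.232.0.0/20 -> H1 at depth 20
  Q 99.0.38.155: descend 0110001100 ; hops seen [H3,H5,H2] ; pick H2
  add 197.138.0.0/16 -> H6 at depth 16
  Q 197.128.11.1: descend 110001011000 ; hops seen [H3,H5] ; pick H5
  Q 209.232.0.3: descend 11010001111010000000 ; hops seen [H3,H1] ; pick H1
  add 209.232.0.0/20 -> H2 at depth 20
  Q 99.102.179.149: descend 011000110 ; hops seen [H3,H5,H2] ; pick H2
  Q 197.138.42.13: descend 1100010110001010 ; hops seen [H3,H5,H6] ; pick H6
  Q 197.138.1.147: descend 1100010110001010 ; hops seen [H3,H5,H6] ; pick H6
  Q 197.128.0.6: descend 110001011000 ; hops seen [H3,H5] ; pick H5
  Q 197.128.219.5: descend 110001011000 ; hops seen [H3,H5] ; pick H5
  Q 99.0.0.175: descend 0110001100 ; hops seen [H3,H5,H2] ; pick H2
  - 209.232.0.0/20 clear@20
  add 209.232.0.0/16 -> H4 at depth 16
  add 99.45.144.128/28 -> H6 at depth 28
  Q 78.214.225.164: descend 01 ; hops seen [H3,H5] ; pick H5
  Q 209.232.0.169: descend 11010001111010000000 ; hops seen [H3,H4] ; pick H4
  add 197.138.157.171/32 -> H1 at depth 32
  add 99.45.144.128/29 -> H3 at depth 29
  Q 197.128.12.178: descend 110001011000 ; hops seen [H3,H5] ; pick H5

== LOOKUPS ==
["H2","H5","H1","H2","H6","H6","H5","H5","H2","H5","H4","H5"]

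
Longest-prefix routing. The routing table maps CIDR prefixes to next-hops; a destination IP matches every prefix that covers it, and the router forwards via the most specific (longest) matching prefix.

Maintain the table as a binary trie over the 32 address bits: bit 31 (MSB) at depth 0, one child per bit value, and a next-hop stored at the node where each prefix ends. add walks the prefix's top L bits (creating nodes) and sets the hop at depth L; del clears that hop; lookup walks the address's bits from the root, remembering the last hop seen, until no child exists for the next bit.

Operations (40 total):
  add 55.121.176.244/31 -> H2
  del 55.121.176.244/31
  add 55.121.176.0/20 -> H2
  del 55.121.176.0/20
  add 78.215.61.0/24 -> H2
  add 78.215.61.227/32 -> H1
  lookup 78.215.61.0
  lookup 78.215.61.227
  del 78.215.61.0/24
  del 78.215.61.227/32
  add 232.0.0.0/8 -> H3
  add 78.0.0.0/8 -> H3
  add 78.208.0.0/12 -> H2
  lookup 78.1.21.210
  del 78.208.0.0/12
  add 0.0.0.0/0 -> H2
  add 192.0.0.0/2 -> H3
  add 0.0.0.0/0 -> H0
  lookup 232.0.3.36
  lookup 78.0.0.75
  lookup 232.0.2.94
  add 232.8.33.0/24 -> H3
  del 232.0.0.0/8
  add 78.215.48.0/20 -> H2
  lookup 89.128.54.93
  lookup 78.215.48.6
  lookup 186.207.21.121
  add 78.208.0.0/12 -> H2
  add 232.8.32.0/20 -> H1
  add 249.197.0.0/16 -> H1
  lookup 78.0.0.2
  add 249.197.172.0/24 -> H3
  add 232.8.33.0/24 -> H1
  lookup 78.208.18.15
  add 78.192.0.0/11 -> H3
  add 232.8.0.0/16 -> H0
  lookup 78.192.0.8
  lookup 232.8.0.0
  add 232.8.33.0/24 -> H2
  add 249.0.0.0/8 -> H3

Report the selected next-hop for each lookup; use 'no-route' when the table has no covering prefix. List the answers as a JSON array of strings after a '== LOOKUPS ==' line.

Apply in order:
  + 55.121.176.244/31 (H2) depth=31
  - 55.121.176.244/31 clear@31
  + 55.121.176.0/20 (H2) depth=20
  - 55.121.176.0/20 clear@20
  + 78.215.61.0/24 (H2) depth=24
  + 78.215.61.227/32 (H1) depth=32
  ? 78.215.61.0  path d0:-→d1:-→d2:-→d3:-→d4:-→d5:-→d6:-→d7:-→d8:-→d9:-→d10:-→d11:-→d12:-→d13:-→d14:-→d15:-→d16:-→d17:-→d18:-→d19:-→d20:-→d21:-→d22:-→d23:-→d24:H2  best=H2
  ? 78.215.61.227  path d0:-→d1:-→d2:-→d3:-→d4:-→d5:-→d6:-→d7:-→d8:-→d9:-→d10:-→d11:-→d12:-→d13:-→d14:-→d15:-→d16:-→d17:-→d18:-→d19:-→d20:-→d21:-→d22:-→d23:-→d24:H2→d25:-→d26:-→d27:-→d28:-→d29:-→d30:-→d31:-→d32:H1  best=H1
  - 78.215.61.0/24 clear@24
  - 78.215.61.227/32 clear@32
  + 232.0.0.0/8 (H3) depth=8
  + 78.0.0.0/8 (H3) depth=8
  + 78.208.0.0/12 (H2) depth=12
  ? 78.1.21.210  path d0:-→d1:-→d2:-→d3:-→d4:-→d5:-→d6:-→d7:-→d8:H3  best=H3
  - 78.208.0.0/12 clear@12
  + 0.0.0.0/0 (H2) depth=0
  + 192.0.0.0/2 (H3) depth=2
  + 0.0.0.0/0 (H0) depth=0
  ? 232.0.3.36  path d0:H0→d1:-→d2:H3→d3:-→d4:-→d5:-→d6:-→d7:-→d8:H3  best=H3
  ? 78.0.0.75  path d0:H0→d1:-→d2:-→d3:-→d4:-→d5:-→d6:-→d7:-→d8:H3  best=H3
  ? 232.0.2.94  path d0:H0→d1:-→d2:H3→d3:-→d4:-→d5:-→d6:-→d7:-→d8:H3  best=H3
  + 232.8.33.0/24 (H3) depth=24
  - 232.0.0.0/8 clear@8
  + 78.215.48.0/20 (H2) depth=20
  ? 89.128.54.93  path d0:H0→d1:-→d2:-→d3:-  best=H0
  ? 78.215.48.6  path d0:H0→d1:-→d2:-→d3:-→d4:-→d5:-→d6:-→d7:-→d8:H3→d9:-→d10:-→d11:-→d12:-→d13:-→d14:-→d15:-→d16:-→d17:-→d18:-→d19:-→d20:H2  best=H2
  ? 186.207.21.121  path d0:H0→d1:-  best=H0
  + 78.208.0.0/12 (H2) depth=12
  + 232.8.32.0/20 (H1) depth=20
  + 249.197.0.0/16 (H1) depth=16
  ? 78.0.0.2  path d0:H0→d1:-→d2:-→d3:-→d4:-→d5:-→d6:-→d7:-→d8:H3  best=H3
  + 249.197.172.0/24 (H3) depth=24
  + 232.8.33.0/24 (H1) depth=24
  ? 78.208.18.15  path d0:H0→d1:-→d2:-→d3:-→d4:-→d5:-→d6:-→d7:-→d8:H3→d9:-→d10:-→d11:-→d12:H2→d13:-  best=H2
  + 78.192.0.0/11 (H3) depth=11
  + 232.8.0.0/16 (H0) depth=16
  ? 78.192.0.8  path d0:H0→d1:-→d2:-→d3:-→d4:-→d5:-→d6:-→d7:-→d8:H3→d9:-→d10:-→d11:H3  best=H3
  ? 232.8.0.0  path d0:H0→d1:-→d2:H3→d3:-→d4:-→d5:-→d6:-→d7:-→d8:-→d9:-→d10:-→d11:-→d12:-→d13:-→d14:-→d15:-→d16:H0→d17:-→d18:-  best=H0
  + 232.8.33.0/24 (H2) depth=24
  + 249.0.0.0/8 (H3) depth=8

== LOOKUPS ==
["H2","H1","H3","H3","H3","H3","H0","H2","H0","H3","H2","H3","H0"]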